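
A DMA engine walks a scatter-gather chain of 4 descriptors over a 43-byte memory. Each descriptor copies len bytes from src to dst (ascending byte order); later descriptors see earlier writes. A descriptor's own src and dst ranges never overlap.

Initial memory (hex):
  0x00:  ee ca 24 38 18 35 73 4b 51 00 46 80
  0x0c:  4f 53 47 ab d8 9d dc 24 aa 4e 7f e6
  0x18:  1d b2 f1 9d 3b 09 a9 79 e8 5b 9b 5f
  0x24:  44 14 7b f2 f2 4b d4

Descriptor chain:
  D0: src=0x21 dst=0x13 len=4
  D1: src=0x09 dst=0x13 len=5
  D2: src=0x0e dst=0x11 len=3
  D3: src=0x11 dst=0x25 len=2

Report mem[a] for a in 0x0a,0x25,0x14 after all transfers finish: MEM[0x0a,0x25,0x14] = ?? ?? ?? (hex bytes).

MEM[0x0a,0x25,0x14] = 46 47 46

[0] 0x21->0x13 len=4 : 5b 9b 5f 44
[1] 0x09->0x13 len=5 : 00 46 80 4f 53
[2] 0x0e->0x11 len=3 : 47 ab d8
[3] 0x11->0x25 len=2 : 47 ab
query mem[0x0a]=0x46, mem[0x25]=0x47, mem[0x14]=0x46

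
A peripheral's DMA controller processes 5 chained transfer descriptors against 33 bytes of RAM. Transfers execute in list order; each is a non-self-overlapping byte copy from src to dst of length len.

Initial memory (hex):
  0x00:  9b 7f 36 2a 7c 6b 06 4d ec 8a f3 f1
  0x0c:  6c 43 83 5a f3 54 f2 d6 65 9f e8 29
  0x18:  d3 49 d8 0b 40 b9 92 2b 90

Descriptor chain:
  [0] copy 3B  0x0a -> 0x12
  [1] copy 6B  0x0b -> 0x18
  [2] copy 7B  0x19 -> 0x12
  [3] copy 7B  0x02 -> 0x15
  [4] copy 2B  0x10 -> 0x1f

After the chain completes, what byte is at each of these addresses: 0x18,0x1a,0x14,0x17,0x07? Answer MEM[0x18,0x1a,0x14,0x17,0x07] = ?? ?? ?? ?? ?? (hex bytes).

MEM[0x18,0x1a,0x14,0x17,0x07] = 6b 4d 83 7c 4d

#0 dst[0x12+3] := {0xf3,0xf1,0x6c}
#1 dst[0x18+6] := {0xf1,0x6c,0x43,0x83,0x5a,0xf3}
#2 dst[0x12+7] := {0x6c,0x43,0x83,0x5a,0xf3,0x92,0x2b}
#3 dst[0x15+7] := {0x36,0x2a,0x7c,0x6b,0x06,0x4d,0xec}
#4 dst[0x1f+2] := {0xf3,0x54}
query mem[0x18]=0x6b, mem[0x1a]=0x4d, mem[0x14]=0x83, mem[0x17]=0x7c, mem[0x07]=0x4d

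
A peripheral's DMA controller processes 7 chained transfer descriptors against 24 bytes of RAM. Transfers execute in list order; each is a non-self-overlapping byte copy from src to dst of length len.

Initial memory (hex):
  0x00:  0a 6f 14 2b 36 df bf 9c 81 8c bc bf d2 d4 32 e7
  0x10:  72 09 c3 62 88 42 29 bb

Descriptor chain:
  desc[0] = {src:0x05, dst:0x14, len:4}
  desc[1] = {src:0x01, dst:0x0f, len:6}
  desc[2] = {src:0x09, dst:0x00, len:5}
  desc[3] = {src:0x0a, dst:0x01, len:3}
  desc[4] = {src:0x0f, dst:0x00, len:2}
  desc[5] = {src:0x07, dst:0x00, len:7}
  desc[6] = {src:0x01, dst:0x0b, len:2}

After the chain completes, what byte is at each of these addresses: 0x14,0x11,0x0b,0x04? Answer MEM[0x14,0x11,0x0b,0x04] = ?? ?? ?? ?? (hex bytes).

#0 dst[0x14+4] := {0xdf,0xbf,0x9c,0x81}
#1 dst[0x0f+6] := {0x6f,0x14,0x2b,0x36,0xdf,0xbf}
#2 dst[0x00+5] := {0x8c,0xbc,0xbf,0xd2,0xd4}
#3 dst[0x01+3] := {0xbc,0xbf,0xd2}
#4 dst[0x00+2] := {0x6f,0x14}
#5 dst[0x00+7] := {0x9c,0x81,0x8c,0xbc,0xbf,0xd2,0xd4}
#6 dst[0x0b+2] := {0x81,0x8c}
query mem[0x14]=0xbf, mem[0x11]=0x2b, mem[0x0b]=0x81, mem[0x04]=0xbf

MEM[0x14,0x11,0x0b,0x04] = bf 2b 81 bf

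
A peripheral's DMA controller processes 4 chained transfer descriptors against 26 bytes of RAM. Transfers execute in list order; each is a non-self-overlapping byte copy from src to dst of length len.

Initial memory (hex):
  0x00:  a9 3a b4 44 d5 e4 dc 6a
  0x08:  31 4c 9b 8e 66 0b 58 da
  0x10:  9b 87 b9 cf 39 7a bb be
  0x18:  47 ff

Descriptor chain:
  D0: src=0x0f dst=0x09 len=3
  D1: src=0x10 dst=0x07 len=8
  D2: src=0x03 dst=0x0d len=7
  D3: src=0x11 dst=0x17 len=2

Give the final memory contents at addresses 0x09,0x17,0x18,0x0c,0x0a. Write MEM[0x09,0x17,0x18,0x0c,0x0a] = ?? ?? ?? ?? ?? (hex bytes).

[0] 0x0f->0x09 len=3 : da 9b 87
[1] 0x10->0x07 len=8 : 9b 87 b9 cf 39 7a bb be
[2] 0x03->0x0d len=7 : 44 d5 e4 dc 9b 87 b9
[3] 0x11->0x17 len=2 : 9b 87
query mem[0x09]=0xb9, mem[0x17]=0x9b, mem[0x18]=0x87, mem[0x0c]=0x7a, mem[0x0a]=0xcf

MEM[0x09,0x17,0x18,0x0c,0x0a] = b9 9b 87 7a cf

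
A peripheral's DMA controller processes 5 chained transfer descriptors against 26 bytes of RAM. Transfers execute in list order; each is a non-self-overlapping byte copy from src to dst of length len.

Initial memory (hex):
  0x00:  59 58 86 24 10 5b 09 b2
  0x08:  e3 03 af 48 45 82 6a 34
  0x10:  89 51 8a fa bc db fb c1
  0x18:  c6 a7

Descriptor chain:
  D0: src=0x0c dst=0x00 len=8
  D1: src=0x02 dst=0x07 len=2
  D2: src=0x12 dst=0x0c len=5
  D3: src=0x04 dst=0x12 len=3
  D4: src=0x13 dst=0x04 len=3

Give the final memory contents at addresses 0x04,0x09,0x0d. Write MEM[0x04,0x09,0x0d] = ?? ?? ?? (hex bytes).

#0 dst[0x00+8] := {0x45,0x82,0x6a,0x34,0x89,0x51,0x8a,0xfa}
#1 dst[0x07+2] := {0x6a,0x34}
#2 dst[0x0c+5] := {0x8a,0xfa,0xbc,0xdb,0xfb}
#3 dst[0x12+3] := {0x89,0x51,0x8a}
#4 dst[0x04+3] := {0x51,0x8a,0xdb}
query mem[0x04]=0x51, mem[0x09]=0x03, mem[0x0d]=0xfa

MEM[0x04,0x09,0x0d] = 51 03 fa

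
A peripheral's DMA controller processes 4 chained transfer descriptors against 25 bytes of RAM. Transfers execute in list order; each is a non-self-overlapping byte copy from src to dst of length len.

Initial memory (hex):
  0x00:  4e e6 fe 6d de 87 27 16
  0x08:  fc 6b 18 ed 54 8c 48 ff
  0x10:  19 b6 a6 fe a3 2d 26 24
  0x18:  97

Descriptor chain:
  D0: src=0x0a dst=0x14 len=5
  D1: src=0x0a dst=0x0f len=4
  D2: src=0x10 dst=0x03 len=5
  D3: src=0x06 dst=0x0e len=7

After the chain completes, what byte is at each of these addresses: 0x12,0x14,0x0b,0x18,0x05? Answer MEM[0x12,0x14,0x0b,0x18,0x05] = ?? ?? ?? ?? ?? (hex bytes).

MEM[0x12,0x14,0x0b,0x18,0x05] = 18 54 ed 48 8c

[0] 0x0a->0x14 len=5 : 18 ed 54 8c 48
[1] 0x0a->0x0f len=4 : 18 ed 54 8c
[2] 0x10->0x03 len=5 : ed 54 8c fe 18
[3] 0x06->0x0e len=7 : fe 18 fc 6b 18 ed 54
query mem[0x12]=0x18, mem[0x14]=0x54, mem[0x0b]=0xed, mem[0x18]=0x48, mem[0x05]=0x8c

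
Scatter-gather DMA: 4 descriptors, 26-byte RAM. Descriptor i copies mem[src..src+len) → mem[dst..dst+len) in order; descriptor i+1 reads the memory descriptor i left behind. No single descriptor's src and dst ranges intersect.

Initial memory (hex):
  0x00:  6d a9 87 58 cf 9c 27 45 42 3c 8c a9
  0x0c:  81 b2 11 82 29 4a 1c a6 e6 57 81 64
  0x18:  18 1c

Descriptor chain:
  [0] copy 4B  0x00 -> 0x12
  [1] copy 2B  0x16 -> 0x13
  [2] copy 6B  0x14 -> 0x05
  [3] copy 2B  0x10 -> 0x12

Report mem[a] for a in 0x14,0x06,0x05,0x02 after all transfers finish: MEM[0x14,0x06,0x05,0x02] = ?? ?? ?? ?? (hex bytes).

  after D0: wrote 4B at 0x12 = 6da98758
  after D1: wrote 2B at 0x13 = 8164
  after D2: wrote 6B at 0x05 = 64588164181c
  after D3: wrote 2B at 0x12 = 294a
query mem[0x14]=0x64, mem[0x06]=0x58, mem[0x05]=0x64, mem[0x02]=0x87

MEM[0x14,0x06,0x05,0x02] = 64 58 64 87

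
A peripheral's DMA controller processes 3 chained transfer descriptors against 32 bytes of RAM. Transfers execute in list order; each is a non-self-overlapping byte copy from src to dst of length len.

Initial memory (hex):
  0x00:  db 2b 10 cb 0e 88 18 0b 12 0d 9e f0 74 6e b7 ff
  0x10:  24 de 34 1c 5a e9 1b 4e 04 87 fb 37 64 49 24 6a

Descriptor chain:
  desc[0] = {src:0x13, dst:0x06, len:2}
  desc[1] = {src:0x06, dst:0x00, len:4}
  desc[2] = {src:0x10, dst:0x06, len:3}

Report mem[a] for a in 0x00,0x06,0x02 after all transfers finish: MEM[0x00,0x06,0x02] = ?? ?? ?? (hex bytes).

MEM[0x00,0x06,0x02] = 1c 24 12

#0 dst[0x06+2] := {0x1c,0x5a}
#1 dst[0x00+4] := {0x1c,0x5a,0x12,0x0d}
#2 dst[0x06+3] := {0x24,0xde,0x34}
query mem[0x00]=0x1c, mem[0x06]=0x24, mem[0x02]=0x12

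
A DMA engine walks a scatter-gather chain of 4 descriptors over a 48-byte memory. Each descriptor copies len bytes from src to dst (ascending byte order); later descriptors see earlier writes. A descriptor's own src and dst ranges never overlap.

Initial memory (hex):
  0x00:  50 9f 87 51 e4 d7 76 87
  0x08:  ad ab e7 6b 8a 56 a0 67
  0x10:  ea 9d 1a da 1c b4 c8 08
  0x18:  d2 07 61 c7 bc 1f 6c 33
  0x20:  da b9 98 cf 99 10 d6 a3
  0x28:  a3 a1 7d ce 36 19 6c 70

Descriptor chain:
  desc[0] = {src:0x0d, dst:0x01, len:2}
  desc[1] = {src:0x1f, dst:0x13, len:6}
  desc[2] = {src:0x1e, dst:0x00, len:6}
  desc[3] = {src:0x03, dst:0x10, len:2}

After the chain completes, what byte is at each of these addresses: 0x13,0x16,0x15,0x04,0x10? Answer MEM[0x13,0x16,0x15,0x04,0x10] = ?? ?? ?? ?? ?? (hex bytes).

[0] 0x0d->0x01 len=2 : 56 a0
[1] 0x1f->0x13 len=6 : 33 da b9 98 cf 99
[2] 0x1e->0x00 len=6 : 6c 33 da b9 98 cf
[3] 0x03->0x10 len=2 : b9 98
query mem[0x13]=0x33, mem[0x16]=0x98, mem[0x15]=0xb9, mem[0x04]=0x98, mem[0x10]=0xb9

MEM[0x13,0x16,0x15,0x04,0x10] = 33 98 b9 98 b9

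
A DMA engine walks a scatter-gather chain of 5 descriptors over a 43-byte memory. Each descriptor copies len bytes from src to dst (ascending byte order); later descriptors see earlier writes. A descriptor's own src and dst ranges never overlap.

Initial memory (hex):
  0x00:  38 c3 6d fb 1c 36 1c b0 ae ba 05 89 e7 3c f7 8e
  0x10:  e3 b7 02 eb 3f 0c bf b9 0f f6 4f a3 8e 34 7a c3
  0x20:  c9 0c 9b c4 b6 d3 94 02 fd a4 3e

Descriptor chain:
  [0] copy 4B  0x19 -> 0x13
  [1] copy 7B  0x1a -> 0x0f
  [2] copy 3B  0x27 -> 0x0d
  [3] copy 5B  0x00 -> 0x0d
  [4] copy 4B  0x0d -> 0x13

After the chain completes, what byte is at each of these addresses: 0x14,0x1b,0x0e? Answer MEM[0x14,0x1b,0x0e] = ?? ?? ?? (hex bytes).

  after D0: wrote 4B at 0x13 = f64fa38e
  after D1: wrote 7B at 0x0f = 4fa38e347ac3c9
  after D2: wrote 3B at 0x0d = 02fda4
  after D3: wrote 5B at 0x0d = 38c36dfb1c
  after D4: wrote 4B at 0x13 = 38c36dfb
query mem[0x14]=0xc3, mem[0x1b]=0xa3, mem[0x0e]=0xc3

MEM[0x14,0x1b,0x0e] = c3 a3 c3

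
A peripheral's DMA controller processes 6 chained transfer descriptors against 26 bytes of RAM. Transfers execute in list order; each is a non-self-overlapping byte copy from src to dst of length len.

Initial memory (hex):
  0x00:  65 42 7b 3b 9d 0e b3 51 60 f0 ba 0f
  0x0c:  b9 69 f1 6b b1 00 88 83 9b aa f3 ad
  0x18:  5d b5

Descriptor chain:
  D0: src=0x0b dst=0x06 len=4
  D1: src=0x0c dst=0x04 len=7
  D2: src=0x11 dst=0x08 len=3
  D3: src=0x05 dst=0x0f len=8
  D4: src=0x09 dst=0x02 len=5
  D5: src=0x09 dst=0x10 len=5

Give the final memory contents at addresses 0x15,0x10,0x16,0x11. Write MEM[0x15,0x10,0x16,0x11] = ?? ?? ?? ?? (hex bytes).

  after D0: wrote 4B at 0x06 = 0fb969f1
  after D1: wrote 7B at 0x04 = b969f16bb10088
  after D2: wrote 3B at 0x08 = 008883
  after D3: wrote 8B at 0x0f = 69f16b0088830fb9
  after D4: wrote 5B at 0x02 = 88830fb969
  after D5: wrote 5B at 0x10 = 88830fb969
query mem[0x15]=0x0f, mem[0x10]=0x88, mem[0x16]=0xb9, mem[0x11]=0x83

MEM[0x15,0x10,0x16,0x11] = 0f 88 b9 83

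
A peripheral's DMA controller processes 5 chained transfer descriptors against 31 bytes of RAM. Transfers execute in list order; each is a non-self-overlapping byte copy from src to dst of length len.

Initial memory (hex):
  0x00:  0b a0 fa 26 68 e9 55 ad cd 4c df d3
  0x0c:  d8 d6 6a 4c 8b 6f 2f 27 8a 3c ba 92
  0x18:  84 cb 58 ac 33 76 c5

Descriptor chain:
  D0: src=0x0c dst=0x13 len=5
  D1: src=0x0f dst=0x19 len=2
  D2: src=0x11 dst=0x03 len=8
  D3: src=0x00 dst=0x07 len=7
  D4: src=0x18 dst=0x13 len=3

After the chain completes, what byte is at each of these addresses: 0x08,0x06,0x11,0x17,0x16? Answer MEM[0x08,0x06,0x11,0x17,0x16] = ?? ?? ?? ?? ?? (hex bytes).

MEM[0x08,0x06,0x11,0x17,0x16] = a0 d6 6f 8b 4c

#0 dst[0x13+5] := {0xd8,0xd6,0x6a,0x4c,0x8b}
#1 dst[0x19+2] := {0x4c,0x8b}
#2 dst[0x03+8] := {0x6f,0x2f,0xd8,0xd6,0x6a,0x4c,0x8b,0x84}
#3 dst[0x07+7] := {0x0b,0xa0,0xfa,0x6f,0x2f,0xd8,0xd6}
#4 dst[0x13+3] := {0x84,0x4c,0x8b}
query mem[0x08]=0xa0, mem[0x06]=0xd6, mem[0x11]=0x6f, mem[0x17]=0x8b, mem[0x16]=0x4c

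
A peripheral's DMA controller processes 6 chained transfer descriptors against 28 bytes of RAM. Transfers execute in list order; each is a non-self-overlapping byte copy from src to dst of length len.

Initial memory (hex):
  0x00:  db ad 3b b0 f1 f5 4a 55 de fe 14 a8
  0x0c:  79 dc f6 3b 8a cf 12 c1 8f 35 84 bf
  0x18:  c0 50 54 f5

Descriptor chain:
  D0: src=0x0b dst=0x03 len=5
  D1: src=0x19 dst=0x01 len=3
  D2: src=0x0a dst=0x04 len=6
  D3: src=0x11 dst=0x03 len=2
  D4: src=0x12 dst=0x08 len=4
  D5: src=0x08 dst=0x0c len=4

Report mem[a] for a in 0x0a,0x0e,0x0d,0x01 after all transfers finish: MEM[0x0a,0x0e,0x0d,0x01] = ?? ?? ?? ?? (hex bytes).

MEM[0x0a,0x0e,0x0d,0x01] = 8f 8f c1 50

  after D0: wrote 5B at 0x03 = a879dcf63b
  after D1: wrote 3B at 0x01 = 5054f5
  after D2: wrote 6B at 0x04 = 14a879dcf63b
  after D3: wrote 2B at 0x03 = cf12
  after D4: wrote 4B at 0x08 = 12c18f35
  after D5: wrote 4B at 0x0c = 12c18f35
query mem[0x0a]=0x8f, mem[0x0e]=0x8f, mem[0x0d]=0xc1, mem[0x01]=0x50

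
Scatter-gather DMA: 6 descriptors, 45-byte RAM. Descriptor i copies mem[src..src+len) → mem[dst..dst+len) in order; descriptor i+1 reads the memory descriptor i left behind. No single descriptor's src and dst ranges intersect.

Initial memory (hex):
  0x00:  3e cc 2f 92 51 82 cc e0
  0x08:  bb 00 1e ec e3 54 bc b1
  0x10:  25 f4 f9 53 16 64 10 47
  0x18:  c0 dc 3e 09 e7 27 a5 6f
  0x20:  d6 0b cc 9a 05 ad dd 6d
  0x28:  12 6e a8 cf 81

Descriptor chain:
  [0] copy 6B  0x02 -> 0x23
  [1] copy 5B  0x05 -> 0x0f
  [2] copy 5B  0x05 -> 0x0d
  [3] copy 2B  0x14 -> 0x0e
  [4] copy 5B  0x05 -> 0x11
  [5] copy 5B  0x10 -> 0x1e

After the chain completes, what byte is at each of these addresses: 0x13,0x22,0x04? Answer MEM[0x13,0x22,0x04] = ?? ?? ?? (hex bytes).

#0 dst[0x23+6] := {0x2f,0x92,0x51,0x82,0xcc,0xe0}
#1 dst[0x0f+5] := {0x82,0xcc,0xe0,0xbb,0x00}
#2 dst[0x0d+5] := {0x82,0xcc,0xe0,0xbb,0x00}
#3 dst[0x0e+2] := {0x16,0x64}
#4 dst[0x11+5] := {0x82,0xcc,0xe0,0xbb,0x00}
#5 dst[0x1e+5] := {0xbb,0x82,0xcc,0xe0,0xbb}
query mem[0x13]=0xe0, mem[0x22]=0xbb, mem[0x04]=0x51

MEM[0x13,0x22,0x04] = e0 bb 51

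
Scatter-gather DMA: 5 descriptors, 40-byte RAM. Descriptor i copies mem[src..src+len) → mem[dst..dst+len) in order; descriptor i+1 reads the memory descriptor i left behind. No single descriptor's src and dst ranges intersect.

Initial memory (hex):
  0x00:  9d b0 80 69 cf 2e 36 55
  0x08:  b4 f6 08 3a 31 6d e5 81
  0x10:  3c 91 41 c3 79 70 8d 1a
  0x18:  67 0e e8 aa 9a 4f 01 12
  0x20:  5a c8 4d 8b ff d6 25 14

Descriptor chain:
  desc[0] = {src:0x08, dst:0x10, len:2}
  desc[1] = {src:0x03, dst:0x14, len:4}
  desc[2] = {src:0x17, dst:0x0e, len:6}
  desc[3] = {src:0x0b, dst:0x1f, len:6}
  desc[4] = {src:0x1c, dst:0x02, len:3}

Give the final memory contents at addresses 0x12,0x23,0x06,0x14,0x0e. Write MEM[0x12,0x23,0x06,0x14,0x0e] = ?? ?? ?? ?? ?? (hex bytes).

MEM[0x12,0x23,0x06,0x14,0x0e] = aa 67 36 69 36

#0 dst[0x10+2] := {0xb4,0xf6}
#1 dst[0x14+4] := {0x69,0xcf,0x2e,0x36}
#2 dst[0x0e+6] := {0x36,0x67,0x0e,0xe8,0xaa,0x9a}
#3 dst[0x1f+6] := {0x3a,0x31,0x6d,0x36,0x67,0x0e}
#4 dst[0x02+3] := {0x9a,0x4f,0x01}
query mem[0x12]=0xaa, mem[0x23]=0x67, mem[0x06]=0x36, mem[0x14]=0x69, mem[0x0e]=0x36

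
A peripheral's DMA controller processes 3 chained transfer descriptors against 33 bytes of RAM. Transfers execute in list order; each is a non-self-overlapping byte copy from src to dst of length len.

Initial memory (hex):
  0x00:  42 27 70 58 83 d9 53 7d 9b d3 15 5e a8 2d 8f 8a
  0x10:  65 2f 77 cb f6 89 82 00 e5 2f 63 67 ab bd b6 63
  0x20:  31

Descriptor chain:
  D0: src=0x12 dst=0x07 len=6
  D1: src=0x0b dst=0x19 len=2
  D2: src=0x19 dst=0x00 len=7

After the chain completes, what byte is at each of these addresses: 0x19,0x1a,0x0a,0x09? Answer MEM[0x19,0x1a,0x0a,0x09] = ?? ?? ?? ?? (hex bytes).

MEM[0x19,0x1a,0x0a,0x09] = 82 00 89 f6

[0] 0x12->0x07 len=6 : 77 cb f6 89 82 00
[1] 0x0b->0x19 len=2 : 82 00
[2] 0x19->0x00 len=7 : 82 00 67 ab bd b6 63
query mem[0x19]=0x82, mem[0x1a]=0x00, mem[0x0a]=0x89, mem[0x09]=0xf6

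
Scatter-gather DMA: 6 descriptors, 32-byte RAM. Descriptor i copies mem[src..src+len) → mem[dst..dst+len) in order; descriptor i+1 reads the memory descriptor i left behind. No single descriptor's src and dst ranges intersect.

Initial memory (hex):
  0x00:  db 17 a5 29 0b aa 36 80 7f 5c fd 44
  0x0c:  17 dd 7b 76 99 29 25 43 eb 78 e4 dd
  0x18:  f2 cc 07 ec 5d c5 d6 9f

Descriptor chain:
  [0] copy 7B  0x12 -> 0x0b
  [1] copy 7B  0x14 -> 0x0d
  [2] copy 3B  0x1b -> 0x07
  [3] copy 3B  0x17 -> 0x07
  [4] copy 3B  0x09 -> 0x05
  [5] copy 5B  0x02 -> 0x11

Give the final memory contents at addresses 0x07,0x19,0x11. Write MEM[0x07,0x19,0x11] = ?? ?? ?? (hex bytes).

MEM[0x07,0x19,0x11] = 25 cc a5

  after D0: wrote 7B at 0x0b = 2543eb78e4ddf2
  after D1: wrote 7B at 0x0d = eb78e4ddf2cc07
  after D2: wrote 3B at 0x07 = ec5dc5
  after D3: wrote 3B at 0x07 = ddf2cc
  after D4: wrote 3B at 0x05 = ccfd25
  after D5: wrote 5B at 0x11 = a5290bccfd
query mem[0x07]=0x25, mem[0x19]=0xcc, mem[0x11]=0xa5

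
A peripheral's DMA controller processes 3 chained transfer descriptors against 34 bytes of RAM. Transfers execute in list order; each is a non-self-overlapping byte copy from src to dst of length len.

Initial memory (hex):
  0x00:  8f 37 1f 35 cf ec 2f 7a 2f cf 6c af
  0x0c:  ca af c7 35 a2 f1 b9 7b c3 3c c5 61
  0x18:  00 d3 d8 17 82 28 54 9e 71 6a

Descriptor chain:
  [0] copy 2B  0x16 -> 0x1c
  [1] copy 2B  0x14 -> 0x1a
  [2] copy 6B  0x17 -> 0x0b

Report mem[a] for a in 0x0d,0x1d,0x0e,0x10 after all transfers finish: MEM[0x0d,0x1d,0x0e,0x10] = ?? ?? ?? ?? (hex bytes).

MEM[0x0d,0x1d,0x0e,0x10] = d3 61 c3 c5

  after D0: wrote 2B at 0x1c = c561
  after D1: wrote 2B at 0x1a = c33c
  after D2: wrote 6B at 0x0b = 6100d3c33cc5
query mem[0x0d]=0xd3, mem[0x1d]=0x61, mem[0x0e]=0xc3, mem[0x10]=0xc5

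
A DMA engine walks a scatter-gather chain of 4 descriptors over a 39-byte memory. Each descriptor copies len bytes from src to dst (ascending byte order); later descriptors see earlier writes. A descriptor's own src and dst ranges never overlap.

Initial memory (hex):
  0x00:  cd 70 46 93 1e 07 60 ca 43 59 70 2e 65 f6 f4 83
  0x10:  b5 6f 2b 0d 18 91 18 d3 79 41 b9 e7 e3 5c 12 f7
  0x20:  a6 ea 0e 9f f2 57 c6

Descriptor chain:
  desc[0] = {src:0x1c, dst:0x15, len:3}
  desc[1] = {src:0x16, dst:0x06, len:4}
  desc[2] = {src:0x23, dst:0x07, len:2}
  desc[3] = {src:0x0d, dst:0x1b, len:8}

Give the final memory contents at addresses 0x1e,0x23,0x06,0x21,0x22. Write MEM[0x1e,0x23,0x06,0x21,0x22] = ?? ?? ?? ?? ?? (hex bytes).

MEM[0x1e,0x23,0x06,0x21,0x22] = b5 9f 5c 0d 18

D0: mem[0x15..0x17] <- [e3 5c 12]
D1: mem[0x06..0x09] <- [5c 12 79 41]
D2: mem[0x07..0x08] <- [9f f2]
D3: mem[0x1b..0x22] <- [f6 f4 83 b5 6f 2b 0d 18]
query mem[0x1e]=0xb5, mem[0x23]=0x9f, mem[0x06]=0x5c, mem[0x21]=0x0d, mem[0x22]=0x18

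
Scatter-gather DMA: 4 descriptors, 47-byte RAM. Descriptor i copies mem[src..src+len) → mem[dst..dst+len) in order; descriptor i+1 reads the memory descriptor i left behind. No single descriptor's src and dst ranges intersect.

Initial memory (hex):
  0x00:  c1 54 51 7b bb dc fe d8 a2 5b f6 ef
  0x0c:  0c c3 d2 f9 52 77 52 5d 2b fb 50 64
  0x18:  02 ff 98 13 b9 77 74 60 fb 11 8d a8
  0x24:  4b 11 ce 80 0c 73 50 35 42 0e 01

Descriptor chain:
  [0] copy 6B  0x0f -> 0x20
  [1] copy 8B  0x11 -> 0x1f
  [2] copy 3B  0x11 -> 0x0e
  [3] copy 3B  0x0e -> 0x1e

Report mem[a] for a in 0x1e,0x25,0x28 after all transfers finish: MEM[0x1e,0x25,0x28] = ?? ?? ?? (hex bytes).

MEM[0x1e,0x25,0x28] = 77 64 0c

D0: mem[0x20..0x25] <- [f9 52 77 52 5d 2b]
D1: mem[0x1f..0x26] <- [77 52 5d 2b fb 50 64 02]
D2: mem[0x0e..0x10] <- [77 52 5d]
D3: mem[0x1e..0x20] <- [77 52 5d]
query mem[0x1e]=0x77, mem[0x25]=0x64, mem[0x28]=0x0c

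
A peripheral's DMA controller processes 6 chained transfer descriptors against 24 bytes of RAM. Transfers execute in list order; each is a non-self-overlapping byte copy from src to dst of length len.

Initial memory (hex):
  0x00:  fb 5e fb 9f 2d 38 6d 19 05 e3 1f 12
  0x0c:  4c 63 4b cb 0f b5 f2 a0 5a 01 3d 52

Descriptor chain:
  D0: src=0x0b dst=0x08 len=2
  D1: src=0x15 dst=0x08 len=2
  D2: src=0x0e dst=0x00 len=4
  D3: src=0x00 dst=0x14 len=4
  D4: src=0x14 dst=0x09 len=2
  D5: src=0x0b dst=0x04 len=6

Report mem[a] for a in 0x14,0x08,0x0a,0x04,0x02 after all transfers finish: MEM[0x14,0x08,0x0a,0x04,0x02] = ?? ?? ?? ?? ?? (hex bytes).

#0 dst[0x08+2] := {0x12,0x4c}
#1 dst[0x08+2] := {0x01,0x3d}
#2 dst[0x00+4] := {0x4b,0xcb,0x0f,0xb5}
#3 dst[0x14+4] := {0x4b,0xcb,0x0f,0xb5}
#4 dst[0x09+2] := {0x4b,0xcb}
#5 dst[0x04+6] := {0x12,0x4c,0x63,0x4b,0xcb,0x0f}
query mem[0x14]=0x4b, mem[0x08]=0xcb, mem[0x0a]=0xcb, mem[0x04]=0x12, mem[0x02]=0x0f

MEM[0x14,0x08,0x0a,0x04,0x02] = 4b cb cb 12 0f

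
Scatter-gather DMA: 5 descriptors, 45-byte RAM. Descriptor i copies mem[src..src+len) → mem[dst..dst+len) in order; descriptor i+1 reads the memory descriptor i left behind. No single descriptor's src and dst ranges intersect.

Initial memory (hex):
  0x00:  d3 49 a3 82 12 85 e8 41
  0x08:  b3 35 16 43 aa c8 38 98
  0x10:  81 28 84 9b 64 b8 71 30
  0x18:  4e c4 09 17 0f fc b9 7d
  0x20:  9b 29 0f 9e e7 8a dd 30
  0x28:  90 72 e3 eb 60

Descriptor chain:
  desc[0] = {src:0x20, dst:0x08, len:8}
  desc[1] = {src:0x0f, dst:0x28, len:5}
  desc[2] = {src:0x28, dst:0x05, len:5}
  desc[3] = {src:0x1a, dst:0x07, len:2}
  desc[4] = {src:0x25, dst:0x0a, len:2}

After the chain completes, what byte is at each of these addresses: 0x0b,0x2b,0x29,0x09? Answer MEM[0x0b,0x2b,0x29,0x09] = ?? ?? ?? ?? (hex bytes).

#0 dst[0x08+8] := {0x9b,0x29,0x0f,0x9e,0xe7,0x8a,0xdd,0x30}
#1 dst[0x28+5] := {0x30,0x81,0x28,0x84,0x9b}
#2 dst[0x05+5] := {0x30,0x81,0x28,0x84,0x9b}
#3 dst[0x07+2] := {0x09,0x17}
#4 dst[0x0a+2] := {0x8a,0xdd}
query mem[0x0b]=0xdd, mem[0x2b]=0x84, mem[0x29]=0x81, mem[0x09]=0x9b

MEM[0x0b,0x2b,0x29,0x09] = dd 84 81 9b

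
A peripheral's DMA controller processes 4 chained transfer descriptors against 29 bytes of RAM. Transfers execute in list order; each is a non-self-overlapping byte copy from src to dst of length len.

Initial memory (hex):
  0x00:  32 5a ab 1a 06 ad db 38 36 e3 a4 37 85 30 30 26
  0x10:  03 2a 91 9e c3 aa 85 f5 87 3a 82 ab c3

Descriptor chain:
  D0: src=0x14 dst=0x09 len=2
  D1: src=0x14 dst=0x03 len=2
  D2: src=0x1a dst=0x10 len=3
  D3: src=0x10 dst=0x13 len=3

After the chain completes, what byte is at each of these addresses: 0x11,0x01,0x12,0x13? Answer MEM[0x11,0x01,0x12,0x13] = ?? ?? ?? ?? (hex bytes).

MEM[0x11,0x01,0x12,0x13] = ab 5a c3 82

[0] 0x14->0x09 len=2 : c3 aa
[1] 0x14->0x03 len=2 : c3 aa
[2] 0x1a->0x10 len=3 : 82 ab c3
[3] 0x10->0x13 len=3 : 82 ab c3
query mem[0x11]=0xab, mem[0x01]=0x5a, mem[0x12]=0xc3, mem[0x13]=0x82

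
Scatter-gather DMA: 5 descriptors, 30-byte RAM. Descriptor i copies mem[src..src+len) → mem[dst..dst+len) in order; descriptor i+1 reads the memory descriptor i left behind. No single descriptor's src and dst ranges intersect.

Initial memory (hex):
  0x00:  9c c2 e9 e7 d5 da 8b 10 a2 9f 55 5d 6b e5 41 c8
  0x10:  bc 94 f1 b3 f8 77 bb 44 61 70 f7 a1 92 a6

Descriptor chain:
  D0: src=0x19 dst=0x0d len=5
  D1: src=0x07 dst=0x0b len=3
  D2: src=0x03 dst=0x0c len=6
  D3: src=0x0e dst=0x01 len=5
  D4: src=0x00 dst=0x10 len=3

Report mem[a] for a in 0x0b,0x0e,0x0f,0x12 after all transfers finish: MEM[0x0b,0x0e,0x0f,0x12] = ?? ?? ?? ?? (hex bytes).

D0: mem[0x0d..0x11] <- [70 f7 a1 92 a6]
D1: mem[0x0b..0x0d] <- [10 a2 9f]
D2: mem[0x0c..0x11] <- [e7 d5 da 8b 10 a2]
D3: mem[0x01..0x05] <- [da 8b 10 a2 f1]
D4: mem[0x10..0x12] <- [9c da 8b]
query mem[0x0b]=0x10, mem[0x0e]=0xda, mem[0x0f]=0x8b, mem[0x12]=0x8b

MEM[0x0b,0x0e,0x0f,0x12] = 10 da 8b 8b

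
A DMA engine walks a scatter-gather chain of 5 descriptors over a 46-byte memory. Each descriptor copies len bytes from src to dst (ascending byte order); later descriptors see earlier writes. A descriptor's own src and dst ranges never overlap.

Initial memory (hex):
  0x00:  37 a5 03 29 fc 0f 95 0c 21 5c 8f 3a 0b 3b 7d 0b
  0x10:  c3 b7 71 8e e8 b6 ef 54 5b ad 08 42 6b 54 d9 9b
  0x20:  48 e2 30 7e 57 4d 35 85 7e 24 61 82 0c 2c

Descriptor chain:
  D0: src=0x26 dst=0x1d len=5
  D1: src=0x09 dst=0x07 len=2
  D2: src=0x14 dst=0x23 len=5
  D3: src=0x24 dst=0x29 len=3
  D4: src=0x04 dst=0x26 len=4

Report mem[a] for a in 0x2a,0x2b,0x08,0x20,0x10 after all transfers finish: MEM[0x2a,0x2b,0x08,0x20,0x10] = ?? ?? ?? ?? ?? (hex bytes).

MEM[0x2a,0x2b,0x08,0x20,0x10] = ef 54 8f 24 c3

#0 dst[0x1d+5] := {0x35,0x85,0x7e,0x24,0x61}
#1 dst[0x07+2] := {0x5c,0x8f}
#2 dst[0x23+5] := {0xe8,0xb6,0xef,0x54,0x5b}
#3 dst[0x29+3] := {0xb6,0xef,0x54}
#4 dst[0x26+4] := {0xfc,0x0f,0x95,0x5c}
query mem[0x2a]=0xef, mem[0x2b]=0x54, mem[0x08]=0x8f, mem[0x20]=0x24, mem[0x10]=0xc3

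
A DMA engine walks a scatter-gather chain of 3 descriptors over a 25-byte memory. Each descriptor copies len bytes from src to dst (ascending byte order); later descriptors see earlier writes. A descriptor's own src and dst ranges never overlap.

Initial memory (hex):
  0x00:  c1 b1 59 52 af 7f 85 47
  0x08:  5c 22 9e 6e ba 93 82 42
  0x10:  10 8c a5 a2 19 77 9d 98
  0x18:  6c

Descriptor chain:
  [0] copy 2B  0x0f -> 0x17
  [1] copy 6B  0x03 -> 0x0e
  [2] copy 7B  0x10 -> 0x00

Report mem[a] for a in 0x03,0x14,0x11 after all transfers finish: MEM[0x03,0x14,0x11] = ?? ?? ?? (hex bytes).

MEM[0x03,0x14,0x11] = 5c 19 85

  after D0: wrote 2B at 0x17 = 4210
  after D1: wrote 6B at 0x0e = 52af7f85475c
  after D2: wrote 7B at 0x00 = 7f85475c19779d
query mem[0x03]=0x5c, mem[0x14]=0x19, mem[0x11]=0x85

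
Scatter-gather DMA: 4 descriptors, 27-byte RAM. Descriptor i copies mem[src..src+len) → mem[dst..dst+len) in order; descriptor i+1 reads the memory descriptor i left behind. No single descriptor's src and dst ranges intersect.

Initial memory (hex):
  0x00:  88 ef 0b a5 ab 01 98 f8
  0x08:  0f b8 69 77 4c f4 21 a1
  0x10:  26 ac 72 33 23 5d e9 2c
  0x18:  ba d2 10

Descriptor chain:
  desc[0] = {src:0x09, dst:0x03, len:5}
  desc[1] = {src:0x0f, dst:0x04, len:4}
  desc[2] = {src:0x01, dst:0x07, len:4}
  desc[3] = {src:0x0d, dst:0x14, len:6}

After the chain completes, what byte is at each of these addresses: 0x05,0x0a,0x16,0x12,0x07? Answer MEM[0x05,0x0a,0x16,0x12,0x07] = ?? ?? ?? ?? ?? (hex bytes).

MEM[0x05,0x0a,0x16,0x12,0x07] = 26 a1 a1 72 ef

  after D0: wrote 5B at 0x03 = b869774cf4
  after D1: wrote 4B at 0x04 = a126ac72
  after D2: wrote 4B at 0x07 = ef0bb8a1
  after D3: wrote 6B at 0x14 = f421a126ac72
query mem[0x05]=0x26, mem[0x0a]=0xa1, mem[0x16]=0xa1, mem[0x12]=0x72, mem[0x07]=0xef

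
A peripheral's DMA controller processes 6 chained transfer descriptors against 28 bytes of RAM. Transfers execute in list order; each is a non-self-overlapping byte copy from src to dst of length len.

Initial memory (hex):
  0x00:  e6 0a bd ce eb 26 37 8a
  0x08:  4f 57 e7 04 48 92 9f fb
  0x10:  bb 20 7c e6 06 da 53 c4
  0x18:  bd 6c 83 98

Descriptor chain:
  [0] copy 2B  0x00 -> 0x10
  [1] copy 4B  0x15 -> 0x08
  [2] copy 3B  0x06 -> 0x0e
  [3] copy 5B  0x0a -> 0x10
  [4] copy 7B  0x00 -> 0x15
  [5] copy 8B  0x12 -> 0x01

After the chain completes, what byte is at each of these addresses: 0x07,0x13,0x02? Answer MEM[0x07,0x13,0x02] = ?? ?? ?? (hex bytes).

MEM[0x07,0x13,0x02] = ce 92 92

  after D0: wrote 2B at 0x10 = e60a
  after D1: wrote 4B at 0x08 = da53c4bd
  after D2: wrote 3B at 0x0e = 378ada
  after D3: wrote 5B at 0x10 = c4bd489237
  after D4: wrote 7B at 0x15 = e60abdceeb2637
  after D5: wrote 8B at 0x01 = 489237e60abdceeb
query mem[0x07]=0xce, mem[0x13]=0x92, mem[0x02]=0x92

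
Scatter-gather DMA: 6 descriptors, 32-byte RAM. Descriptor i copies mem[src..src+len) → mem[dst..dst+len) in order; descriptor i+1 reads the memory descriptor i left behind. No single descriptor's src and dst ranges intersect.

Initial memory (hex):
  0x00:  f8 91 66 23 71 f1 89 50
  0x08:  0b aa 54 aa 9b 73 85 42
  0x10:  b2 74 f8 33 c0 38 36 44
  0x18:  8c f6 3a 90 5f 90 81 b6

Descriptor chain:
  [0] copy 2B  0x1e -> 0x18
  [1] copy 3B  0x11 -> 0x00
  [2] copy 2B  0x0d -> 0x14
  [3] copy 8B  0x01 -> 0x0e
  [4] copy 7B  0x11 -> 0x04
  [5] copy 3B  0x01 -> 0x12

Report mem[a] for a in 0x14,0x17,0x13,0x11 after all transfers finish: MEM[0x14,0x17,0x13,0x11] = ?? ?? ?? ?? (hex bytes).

MEM[0x14,0x17,0x13,0x11] = 23 44 33 71

#0 dst[0x18+2] := {0x81,0xb6}
#1 dst[0x00+3] := {0x74,0xf8,0x33}
#2 dst[0x14+2] := {0x73,0x85}
#3 dst[0x0e+8] := {0xf8,0x33,0x23,0x71,0xf1,0x89,0x50,0x0b}
#4 dst[0x04+7] := {0x71,0xf1,0x89,0x50,0x0b,0x36,0x44}
#5 dst[0x12+3] := {0xf8,0x33,0x23}
query mem[0x14]=0x23, mem[0x17]=0x44, mem[0x13]=0x33, mem[0x11]=0x71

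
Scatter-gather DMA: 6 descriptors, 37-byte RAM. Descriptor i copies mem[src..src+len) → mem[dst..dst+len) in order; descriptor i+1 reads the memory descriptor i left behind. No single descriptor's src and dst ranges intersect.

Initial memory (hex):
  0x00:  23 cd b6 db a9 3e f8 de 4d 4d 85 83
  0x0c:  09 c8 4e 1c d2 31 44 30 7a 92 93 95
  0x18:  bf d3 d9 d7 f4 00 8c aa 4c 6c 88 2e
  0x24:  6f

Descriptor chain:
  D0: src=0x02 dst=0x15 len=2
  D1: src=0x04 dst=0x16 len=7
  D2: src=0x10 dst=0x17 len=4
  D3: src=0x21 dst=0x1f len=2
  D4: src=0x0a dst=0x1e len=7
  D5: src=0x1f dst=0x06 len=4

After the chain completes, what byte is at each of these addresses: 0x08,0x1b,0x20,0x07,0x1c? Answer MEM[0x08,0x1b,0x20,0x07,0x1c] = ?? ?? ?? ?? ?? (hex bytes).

MEM[0x08,0x1b,0x20,0x07,0x1c] = c8 4d 09 09 85

D0: mem[0x15..0x16] <- [b6 db]
D1: mem[0x16..0x1c] <- [a9 3e f8 de 4d 4d 85]
D2: mem[0x17..0x1a] <- [d2 31 44 30]
D3: mem[0x1f..0x20] <- [6c 88]
D4: mem[0x1e..0x24] <- [85 83 09 c8 4e 1c d2]
D5: mem[0x06..0x09] <- [83 09 c8 4e]
query mem[0x08]=0xc8, mem[0x1b]=0x4d, mem[0x20]=0x09, mem[0x07]=0x09, mem[0x1c]=0x85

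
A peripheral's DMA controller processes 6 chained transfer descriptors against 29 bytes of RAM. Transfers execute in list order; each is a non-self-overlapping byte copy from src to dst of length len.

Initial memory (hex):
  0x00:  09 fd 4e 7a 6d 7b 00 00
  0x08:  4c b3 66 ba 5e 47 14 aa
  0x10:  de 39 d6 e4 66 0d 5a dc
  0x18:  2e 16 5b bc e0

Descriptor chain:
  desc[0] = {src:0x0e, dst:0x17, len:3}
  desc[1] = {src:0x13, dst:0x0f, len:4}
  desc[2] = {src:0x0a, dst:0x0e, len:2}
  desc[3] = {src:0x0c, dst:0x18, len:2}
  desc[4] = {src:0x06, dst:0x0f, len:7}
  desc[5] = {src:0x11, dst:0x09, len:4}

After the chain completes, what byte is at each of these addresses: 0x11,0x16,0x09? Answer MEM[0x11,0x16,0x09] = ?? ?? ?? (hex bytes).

MEM[0x11,0x16,0x09] = 4c 5a 4c

[0] 0x0e->0x17 len=3 : 14 aa de
[1] 0x13->0x0f len=4 : e4 66 0d 5a
[2] 0x0a->0x0e len=2 : 66 ba
[3] 0x0c->0x18 len=2 : 5e 47
[4] 0x06->0x0f len=7 : 00 00 4c b3 66 ba 5e
[5] 0x11->0x09 len=4 : 4c b3 66 ba
query mem[0x11]=0x4c, mem[0x16]=0x5a, mem[0x09]=0x4c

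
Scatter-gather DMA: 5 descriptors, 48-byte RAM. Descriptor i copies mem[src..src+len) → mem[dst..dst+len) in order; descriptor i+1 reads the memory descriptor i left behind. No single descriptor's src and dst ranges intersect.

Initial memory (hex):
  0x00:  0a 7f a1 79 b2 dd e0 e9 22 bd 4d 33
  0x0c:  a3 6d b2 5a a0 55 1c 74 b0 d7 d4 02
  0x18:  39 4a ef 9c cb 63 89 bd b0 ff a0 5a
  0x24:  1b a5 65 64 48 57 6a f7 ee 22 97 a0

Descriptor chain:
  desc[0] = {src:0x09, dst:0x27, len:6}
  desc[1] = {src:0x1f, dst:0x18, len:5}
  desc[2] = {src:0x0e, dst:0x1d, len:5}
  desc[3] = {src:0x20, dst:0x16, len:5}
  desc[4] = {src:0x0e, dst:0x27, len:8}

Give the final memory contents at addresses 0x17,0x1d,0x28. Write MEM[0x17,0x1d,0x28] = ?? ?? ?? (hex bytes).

D0: mem[0x27..0x2c] <- [bd 4d 33 a3 6d b2]
D1: mem[0x18..0x1c] <- [bd b0 ff a0 5a]
D2: mem[0x1d..0x21] <- [b2 5a a0 55 1c]
D3: mem[0x16..0x1a] <- [55 1c a0 5a 1b]
D4: mem[0x27..0x2e] <- [b2 5a a0 55 1c 74 b0 d7]
query mem[0x17]=0x1c, mem[0x1d]=0xb2, mem[0x28]=0x5a

MEM[0x17,0x1d,0x28] = 1c b2 5a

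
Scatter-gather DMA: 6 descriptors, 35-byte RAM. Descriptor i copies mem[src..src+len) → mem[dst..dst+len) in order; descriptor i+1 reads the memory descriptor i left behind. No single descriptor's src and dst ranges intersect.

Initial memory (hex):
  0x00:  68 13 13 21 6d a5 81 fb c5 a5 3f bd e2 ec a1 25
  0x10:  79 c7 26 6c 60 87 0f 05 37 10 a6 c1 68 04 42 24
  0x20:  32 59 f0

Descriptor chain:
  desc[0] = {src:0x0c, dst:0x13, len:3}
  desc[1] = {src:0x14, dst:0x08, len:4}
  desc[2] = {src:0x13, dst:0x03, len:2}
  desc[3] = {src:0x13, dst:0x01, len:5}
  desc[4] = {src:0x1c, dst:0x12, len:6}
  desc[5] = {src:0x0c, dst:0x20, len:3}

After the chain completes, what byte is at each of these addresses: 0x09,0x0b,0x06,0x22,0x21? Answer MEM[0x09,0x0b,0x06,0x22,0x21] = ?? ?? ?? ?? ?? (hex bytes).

D0: mem[0x13..0x15] <- [e2 ec a1]
D1: mem[0x08..0x0b] <- [ec a1 0f 05]
D2: mem[0x03..0x04] <- [e2 ec]
D3: mem[0x01..0x05] <- [e2 ec a1 0f 05]
D4: mem[0x12..0x17] <- [68 04 42 24 32 59]
D5: mem[0x20..0x22] <- [e2 ec a1]
query mem[0x09]=0xa1, mem[0x0b]=0x05, mem[0x06]=0x81, mem[0x22]=0xa1, mem[0x21]=0xec

MEM[0x09,0x0b,0x06,0x22,0x21] = a1 05 81 a1 ec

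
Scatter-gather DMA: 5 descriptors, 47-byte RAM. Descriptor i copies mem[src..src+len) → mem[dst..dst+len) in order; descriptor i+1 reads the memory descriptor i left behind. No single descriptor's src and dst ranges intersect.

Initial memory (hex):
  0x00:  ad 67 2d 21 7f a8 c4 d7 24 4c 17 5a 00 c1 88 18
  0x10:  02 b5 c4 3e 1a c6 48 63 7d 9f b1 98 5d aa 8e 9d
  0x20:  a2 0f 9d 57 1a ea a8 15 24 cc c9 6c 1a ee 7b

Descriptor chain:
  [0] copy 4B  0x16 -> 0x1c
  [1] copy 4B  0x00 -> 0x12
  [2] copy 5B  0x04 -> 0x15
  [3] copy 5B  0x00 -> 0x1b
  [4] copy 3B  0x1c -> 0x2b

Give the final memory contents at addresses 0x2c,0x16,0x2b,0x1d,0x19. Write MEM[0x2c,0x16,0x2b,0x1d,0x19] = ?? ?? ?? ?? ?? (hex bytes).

MEM[0x2c,0x16,0x2b,0x1d,0x19] = 2d a8 67 2d 24

[0] 0x16->0x1c len=4 : 48 63 7d 9f
[1] 0x00->0x12 len=4 : ad 67 2d 21
[2] 0x04->0x15 len=5 : 7f a8 c4 d7 24
[3] 0x00->0x1b len=5 : ad 67 2d 21 7f
[4] 0x1c->0x2b len=3 : 67 2d 21
query mem[0x2c]=0x2d, mem[0x16]=0xa8, mem[0x2b]=0x67, mem[0x1d]=0x2d, mem[0x19]=0x24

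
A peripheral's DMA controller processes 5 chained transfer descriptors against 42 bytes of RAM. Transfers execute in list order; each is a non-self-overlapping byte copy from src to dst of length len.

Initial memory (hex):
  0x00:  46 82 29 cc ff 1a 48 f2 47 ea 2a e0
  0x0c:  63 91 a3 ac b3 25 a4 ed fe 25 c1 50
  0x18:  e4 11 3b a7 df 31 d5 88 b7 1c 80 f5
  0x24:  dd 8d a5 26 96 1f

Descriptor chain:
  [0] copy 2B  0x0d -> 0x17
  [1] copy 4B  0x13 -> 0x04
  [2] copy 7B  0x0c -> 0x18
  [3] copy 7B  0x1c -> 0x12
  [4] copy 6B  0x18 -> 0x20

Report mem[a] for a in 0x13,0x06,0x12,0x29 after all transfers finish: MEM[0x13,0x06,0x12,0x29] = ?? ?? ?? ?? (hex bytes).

MEM[0x13,0x06,0x12,0x29] = 25 25 b3 1f

D0: mem[0x17..0x18] <- [91 a3]
D1: mem[0x04..0x07] <- [ed fe 25 c1]
D2: mem[0x18..0x1e] <- [63 91 a3 ac b3 25 a4]
D3: mem[0x12..0x18] <- [b3 25 a4 88 b7 1c 80]
D4: mem[0x20..0x25] <- [80 91 a3 ac b3 25]
query mem[0x13]=0x25, mem[0x06]=0x25, mem[0x12]=0xb3, mem[0x29]=0x1f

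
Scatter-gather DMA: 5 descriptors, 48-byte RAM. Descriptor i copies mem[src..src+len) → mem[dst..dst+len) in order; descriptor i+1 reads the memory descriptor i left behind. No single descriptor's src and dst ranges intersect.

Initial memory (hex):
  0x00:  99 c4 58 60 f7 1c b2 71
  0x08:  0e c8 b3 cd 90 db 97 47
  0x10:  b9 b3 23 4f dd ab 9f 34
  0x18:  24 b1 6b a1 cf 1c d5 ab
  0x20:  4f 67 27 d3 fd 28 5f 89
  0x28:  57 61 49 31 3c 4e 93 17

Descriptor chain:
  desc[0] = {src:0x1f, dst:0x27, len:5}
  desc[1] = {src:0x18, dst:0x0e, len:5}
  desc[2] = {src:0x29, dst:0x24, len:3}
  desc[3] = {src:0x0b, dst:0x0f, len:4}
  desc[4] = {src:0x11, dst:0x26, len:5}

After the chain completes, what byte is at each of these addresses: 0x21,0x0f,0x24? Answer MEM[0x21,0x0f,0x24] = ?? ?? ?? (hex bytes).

MEM[0x21,0x0f,0x24] = 67 cd 67

#0 dst[0x27+5] := {0xab,0x4f,0x67,0x27,0xd3}
#1 dst[0x0e+5] := {0x24,0xb1,0x6b,0xa1,0xcf}
#2 dst[0x24+3] := {0x67,0x27,0xd3}
#3 dst[0x0f+4] := {0xcd,0x90,0xdb,0x24}
#4 dst[0x26+5] := {0xdb,0x24,0x4f,0xdd,0xab}
query mem[0x21]=0x67, mem[0x0f]=0xcd, mem[0x24]=0x67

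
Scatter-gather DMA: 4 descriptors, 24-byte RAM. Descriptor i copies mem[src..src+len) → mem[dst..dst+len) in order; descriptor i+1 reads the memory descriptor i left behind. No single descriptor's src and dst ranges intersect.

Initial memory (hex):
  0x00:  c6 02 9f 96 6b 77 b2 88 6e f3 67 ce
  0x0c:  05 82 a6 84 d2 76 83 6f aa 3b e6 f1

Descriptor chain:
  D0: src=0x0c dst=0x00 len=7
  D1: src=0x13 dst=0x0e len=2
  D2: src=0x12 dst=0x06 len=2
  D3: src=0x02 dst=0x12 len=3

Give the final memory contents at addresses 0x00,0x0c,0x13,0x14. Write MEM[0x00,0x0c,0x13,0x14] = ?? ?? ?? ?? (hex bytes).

MEM[0x00,0x0c,0x13,0x14] = 05 05 84 d2

#0 dst[0x00+7] := {0x05,0x82,0xa6,0x84,0xd2,0x76,0x83}
#1 dst[0x0e+2] := {0x6f,0xaa}
#2 dst[0x06+2] := {0x83,0x6f}
#3 dst[0x12+3] := {0xa6,0x84,0xd2}
query mem[0x00]=0x05, mem[0x0c]=0x05, mem[0x13]=0x84, mem[0x14]=0xd2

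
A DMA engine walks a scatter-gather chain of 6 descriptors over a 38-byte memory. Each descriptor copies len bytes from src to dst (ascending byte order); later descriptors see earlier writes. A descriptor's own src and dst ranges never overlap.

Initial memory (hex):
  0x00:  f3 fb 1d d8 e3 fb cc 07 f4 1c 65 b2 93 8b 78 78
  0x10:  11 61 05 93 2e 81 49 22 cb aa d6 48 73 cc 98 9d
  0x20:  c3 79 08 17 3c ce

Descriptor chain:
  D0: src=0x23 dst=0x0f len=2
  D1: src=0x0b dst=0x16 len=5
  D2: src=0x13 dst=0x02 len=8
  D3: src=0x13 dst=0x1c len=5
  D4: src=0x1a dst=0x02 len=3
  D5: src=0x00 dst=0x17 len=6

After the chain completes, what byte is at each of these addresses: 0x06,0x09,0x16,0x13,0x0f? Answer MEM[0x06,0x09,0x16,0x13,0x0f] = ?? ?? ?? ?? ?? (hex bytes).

MEM[0x06,0x09,0x16,0x13,0x0f] = 93 17 b2 93 17

#0 dst[0x0f+2] := {0x17,0x3c}
#1 dst[0x16+5] := {0xb2,0x93,0x8b,0x78,0x17}
#2 dst[0x02+8] := {0x93,0x2e,0x81,0xb2,0x93,0x8b,0x78,0x17}
#3 dst[0x1c+5] := {0x93,0x2e,0x81,0xb2,0x93}
#4 dst[0x02+3] := {0x17,0x48,0x93}
#5 dst[0x17+6] := {0xf3,0xfb,0x17,0x48,0x93,0xb2}
query mem[0x06]=0x93, mem[0x09]=0x17, mem[0x16]=0xb2, mem[0x13]=0x93, mem[0x0f]=0x17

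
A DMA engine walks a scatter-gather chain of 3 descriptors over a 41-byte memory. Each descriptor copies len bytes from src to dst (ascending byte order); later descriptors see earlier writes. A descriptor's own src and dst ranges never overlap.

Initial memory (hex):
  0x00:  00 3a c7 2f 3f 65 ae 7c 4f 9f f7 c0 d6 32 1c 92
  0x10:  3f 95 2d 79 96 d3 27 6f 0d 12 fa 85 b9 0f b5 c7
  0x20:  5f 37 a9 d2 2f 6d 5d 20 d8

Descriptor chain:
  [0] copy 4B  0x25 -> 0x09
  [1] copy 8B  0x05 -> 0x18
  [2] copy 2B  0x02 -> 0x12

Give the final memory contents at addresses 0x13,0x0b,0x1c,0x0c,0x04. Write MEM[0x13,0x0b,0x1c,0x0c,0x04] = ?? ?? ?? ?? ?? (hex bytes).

  after D0: wrote 4B at 0x09 = 6d5d20d8
  after D1: wrote 8B at 0x18 = 65ae7c4f6d5d20d8
  after D2: wrote 2B at 0x12 = c72f
query mem[0x13]=0x2f, mem[0x0b]=0x20, mem[0x1c]=0x6d, mem[0x0c]=0xd8, mem[0x04]=0x3f

MEM[0x13,0x0b,0x1c,0x0c,0x04] = 2f 20 6d d8 3f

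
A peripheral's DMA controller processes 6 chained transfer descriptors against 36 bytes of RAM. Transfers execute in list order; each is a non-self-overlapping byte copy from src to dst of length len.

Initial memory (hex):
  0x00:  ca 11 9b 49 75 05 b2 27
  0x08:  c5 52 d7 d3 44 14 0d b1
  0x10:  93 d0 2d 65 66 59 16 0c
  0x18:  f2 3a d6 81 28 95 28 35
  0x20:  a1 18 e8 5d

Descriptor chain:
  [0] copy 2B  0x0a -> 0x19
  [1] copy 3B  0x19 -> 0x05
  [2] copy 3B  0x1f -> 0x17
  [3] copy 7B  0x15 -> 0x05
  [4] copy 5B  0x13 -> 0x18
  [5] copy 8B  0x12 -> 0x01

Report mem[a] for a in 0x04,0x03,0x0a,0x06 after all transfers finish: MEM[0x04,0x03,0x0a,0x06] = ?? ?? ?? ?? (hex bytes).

#0 dst[0x19+2] := {0xd7,0xd3}
#1 dst[0x05+3] := {0xd7,0xd3,0x81}
#2 dst[0x17+3] := {0x35,0xa1,0x18}
#3 dst[0x05+7] := {0x59,0x16,0x35,0xa1,0x18,0xd3,0x81}
#4 dst[0x18+5] := {0x65,0x66,0x59,0x16,0x35}
#5 dst[0x01+8] := {0x2d,0x65,0x66,0x59,0x16,0x35,0x65,0x66}
query mem[0x04]=0x59, mem[0x03]=0x66, mem[0x0a]=0xd3, mem[0x06]=0x35

MEM[0x04,0x03,0x0a,0x06] = 59 66 d3 35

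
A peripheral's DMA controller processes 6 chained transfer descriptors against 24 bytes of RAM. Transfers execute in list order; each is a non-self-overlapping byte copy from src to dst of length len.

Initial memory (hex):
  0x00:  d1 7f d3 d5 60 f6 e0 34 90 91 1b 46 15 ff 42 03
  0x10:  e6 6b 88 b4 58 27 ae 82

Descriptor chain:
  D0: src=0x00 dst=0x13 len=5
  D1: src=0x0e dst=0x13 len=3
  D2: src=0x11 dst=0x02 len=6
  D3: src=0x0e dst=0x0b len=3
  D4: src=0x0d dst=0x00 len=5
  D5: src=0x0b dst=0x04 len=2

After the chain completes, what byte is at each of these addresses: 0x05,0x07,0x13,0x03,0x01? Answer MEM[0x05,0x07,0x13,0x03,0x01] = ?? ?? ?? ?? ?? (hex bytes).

[0] 0x00->0x13 len=5 : d1 7f d3 d5 60
[1] 0x0e->0x13 len=3 : 42 03 e6
[2] 0x11->0x02 len=6 : 6b 88 42 03 e6 d5
[3] 0x0e->0x0b len=3 : 42 03 e6
[4] 0x0d->0x00 len=5 : e6 42 03 e6 6b
[5] 0x0b->0x04 len=2 : 42 03
query mem[0x05]=0x03, mem[0x07]=0xd5, mem[0x13]=0x42, mem[0x03]=0xe6, mem[0x01]=0x42

MEM[0x05,0x07,0x13,0x03,0x01] = 03 d5 42 e6 42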